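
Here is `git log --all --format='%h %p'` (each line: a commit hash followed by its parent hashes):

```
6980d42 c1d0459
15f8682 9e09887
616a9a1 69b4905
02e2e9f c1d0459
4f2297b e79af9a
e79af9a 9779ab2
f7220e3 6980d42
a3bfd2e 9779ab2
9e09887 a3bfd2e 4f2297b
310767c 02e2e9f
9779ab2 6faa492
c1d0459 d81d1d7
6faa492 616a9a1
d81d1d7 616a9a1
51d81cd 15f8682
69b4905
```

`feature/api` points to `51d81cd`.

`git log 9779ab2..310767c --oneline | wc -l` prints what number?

4

Reachable from 310767c: {02e2e9f, 310767c, 616a9a1, 69b4905, c1d0459, d81d1d7}.
Reachable from 9779ab2: {616a9a1, 69b4905, 6faa492, 9779ab2}.
In 310767c's history but not 9779ab2's: {02e2e9f, 310767c, c1d0459, d81d1d7} — 4 commits.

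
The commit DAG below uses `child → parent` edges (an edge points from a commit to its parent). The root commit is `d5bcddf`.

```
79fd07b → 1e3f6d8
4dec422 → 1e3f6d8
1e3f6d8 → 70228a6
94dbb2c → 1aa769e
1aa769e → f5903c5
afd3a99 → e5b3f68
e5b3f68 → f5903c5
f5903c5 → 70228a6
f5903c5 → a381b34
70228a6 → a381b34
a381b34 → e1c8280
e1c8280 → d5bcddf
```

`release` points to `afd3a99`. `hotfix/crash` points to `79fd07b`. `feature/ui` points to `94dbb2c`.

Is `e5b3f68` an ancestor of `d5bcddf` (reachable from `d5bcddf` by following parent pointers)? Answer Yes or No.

Ancestors of d5bcddf: {d5bcddf}.
e5b3f68 is not in that set, so it is not an ancestor of d5bcddf.

No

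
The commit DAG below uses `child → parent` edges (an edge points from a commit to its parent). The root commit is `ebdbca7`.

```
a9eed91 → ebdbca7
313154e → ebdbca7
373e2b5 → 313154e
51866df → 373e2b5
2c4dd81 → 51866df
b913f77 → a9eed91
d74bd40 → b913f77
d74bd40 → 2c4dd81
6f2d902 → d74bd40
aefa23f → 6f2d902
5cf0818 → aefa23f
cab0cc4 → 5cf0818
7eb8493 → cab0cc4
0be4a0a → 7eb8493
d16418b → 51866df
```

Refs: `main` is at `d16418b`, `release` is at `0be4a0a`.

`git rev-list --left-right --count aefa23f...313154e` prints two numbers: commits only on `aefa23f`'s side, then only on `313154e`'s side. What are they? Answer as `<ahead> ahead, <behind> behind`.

8 ahead, 0 behind

Reachable from aefa23f: {2c4dd81, 313154e, 373e2b5, 51866df, 6f2d902, a9eed91, aefa23f, b913f77, d74bd40, ebdbca7}.
Reachable from 313154e: {313154e, ebdbca7}.
Only in aefa23f's history (ahead): {2c4dd81, 373e2b5, 51866df, 6f2d902, a9eed91, aefa23f, b913f77, d74bd40} — 8.
Only in 313154e's history (behind): {} — 0.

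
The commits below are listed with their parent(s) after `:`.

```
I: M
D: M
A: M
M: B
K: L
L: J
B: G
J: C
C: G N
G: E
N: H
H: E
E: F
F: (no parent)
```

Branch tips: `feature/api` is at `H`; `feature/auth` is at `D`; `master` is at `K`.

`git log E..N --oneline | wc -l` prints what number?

Reachable from N: {E, F, H, N}.
Reachable from E: {E, F}.
In N's history but not E's: {H, N} — 2 commits.

2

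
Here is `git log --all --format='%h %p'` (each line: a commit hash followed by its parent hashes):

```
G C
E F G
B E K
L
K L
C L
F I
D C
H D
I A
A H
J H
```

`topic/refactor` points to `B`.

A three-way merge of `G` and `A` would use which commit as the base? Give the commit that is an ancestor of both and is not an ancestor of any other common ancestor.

Ancestors of G: {C, G, L}.
Ancestors of A: {A, C, D, H, L}.
Common ancestors: {C, L}.
Among these, C is not an ancestor of any other common ancestor — it is the merge base.

C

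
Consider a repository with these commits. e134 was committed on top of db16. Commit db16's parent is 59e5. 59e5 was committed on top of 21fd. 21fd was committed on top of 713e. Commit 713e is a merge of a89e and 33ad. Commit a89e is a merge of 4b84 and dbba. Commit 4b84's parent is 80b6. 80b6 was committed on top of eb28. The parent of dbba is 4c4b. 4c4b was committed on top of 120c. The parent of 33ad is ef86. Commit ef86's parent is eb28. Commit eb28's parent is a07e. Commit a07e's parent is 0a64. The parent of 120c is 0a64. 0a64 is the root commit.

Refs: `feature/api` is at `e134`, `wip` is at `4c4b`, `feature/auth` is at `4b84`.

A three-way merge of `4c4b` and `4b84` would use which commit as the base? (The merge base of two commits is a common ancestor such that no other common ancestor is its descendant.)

0a64

Ancestors of 4c4b: {0a64, 120c, 4c4b}.
Ancestors of 4b84: {0a64, 4b84, 80b6, a07e, eb28}.
Common ancestors: {0a64}.
The only common ancestor is 0a64, so it is the merge base.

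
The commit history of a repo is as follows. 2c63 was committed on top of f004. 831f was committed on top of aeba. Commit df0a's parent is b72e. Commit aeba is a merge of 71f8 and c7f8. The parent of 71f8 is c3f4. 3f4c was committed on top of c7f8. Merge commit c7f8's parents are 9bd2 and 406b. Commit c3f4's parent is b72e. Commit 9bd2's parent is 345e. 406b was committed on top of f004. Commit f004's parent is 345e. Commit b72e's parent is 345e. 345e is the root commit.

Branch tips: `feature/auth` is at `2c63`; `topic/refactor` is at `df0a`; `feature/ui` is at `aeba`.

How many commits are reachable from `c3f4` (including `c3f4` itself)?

Walking parent pointers from c3f4: reachable set = {345e, b72e, c3f4}.
That is 3 commits.

3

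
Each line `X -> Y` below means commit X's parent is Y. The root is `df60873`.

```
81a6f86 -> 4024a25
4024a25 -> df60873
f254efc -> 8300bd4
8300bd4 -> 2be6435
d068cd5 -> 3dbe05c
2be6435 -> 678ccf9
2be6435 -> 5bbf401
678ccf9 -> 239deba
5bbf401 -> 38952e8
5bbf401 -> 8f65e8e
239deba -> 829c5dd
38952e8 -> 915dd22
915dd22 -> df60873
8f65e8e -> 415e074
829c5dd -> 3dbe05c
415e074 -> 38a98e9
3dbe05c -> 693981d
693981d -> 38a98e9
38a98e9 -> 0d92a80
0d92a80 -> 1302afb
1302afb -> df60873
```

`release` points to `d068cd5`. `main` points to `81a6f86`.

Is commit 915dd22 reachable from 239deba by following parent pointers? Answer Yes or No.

No

Ancestors of 239deba: {0d92a80, 1302afb, 239deba, 38a98e9, 3dbe05c, 693981d, 829c5dd, df60873}.
915dd22 is not in that set, so it is not an ancestor of 239deba.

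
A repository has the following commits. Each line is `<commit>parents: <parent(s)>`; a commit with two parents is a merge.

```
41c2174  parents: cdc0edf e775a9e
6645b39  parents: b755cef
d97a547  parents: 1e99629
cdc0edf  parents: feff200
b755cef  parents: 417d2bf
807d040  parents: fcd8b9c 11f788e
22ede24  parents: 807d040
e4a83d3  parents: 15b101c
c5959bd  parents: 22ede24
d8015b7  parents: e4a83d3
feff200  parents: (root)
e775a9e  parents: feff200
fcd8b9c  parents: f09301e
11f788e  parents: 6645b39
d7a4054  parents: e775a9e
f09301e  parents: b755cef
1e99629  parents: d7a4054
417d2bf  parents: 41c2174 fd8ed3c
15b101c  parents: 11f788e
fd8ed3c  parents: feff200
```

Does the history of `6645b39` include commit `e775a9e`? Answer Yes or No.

Ancestors of 6645b39 (commits reachable by following parents): {417d2bf, 41c2174, 6645b39, b755cef, cdc0edf, e775a9e, fd8ed3c, feff200}.
e775a9e is in that set, so it is an ancestor of 6645b39.

Yes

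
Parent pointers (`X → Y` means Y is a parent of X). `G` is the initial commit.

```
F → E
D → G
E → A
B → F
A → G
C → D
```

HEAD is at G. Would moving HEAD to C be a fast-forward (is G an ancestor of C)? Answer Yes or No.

Yes

A fast-forward from G to C is possible iff G is an ancestor of C.
Ancestors of C: {C, D, G}.
G is among them, so fast-forward is possible.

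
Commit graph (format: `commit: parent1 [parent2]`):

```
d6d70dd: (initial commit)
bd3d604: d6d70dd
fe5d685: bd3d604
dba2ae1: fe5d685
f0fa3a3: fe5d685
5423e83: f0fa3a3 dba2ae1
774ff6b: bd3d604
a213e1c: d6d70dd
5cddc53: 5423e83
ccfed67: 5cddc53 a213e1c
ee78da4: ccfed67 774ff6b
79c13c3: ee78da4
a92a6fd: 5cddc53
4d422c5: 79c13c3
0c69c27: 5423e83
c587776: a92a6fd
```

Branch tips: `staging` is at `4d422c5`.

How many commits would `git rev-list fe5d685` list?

3

Walking parent pointers from fe5d685: reachable set = {bd3d604, d6d70dd, fe5d685}.
That is 3 commits.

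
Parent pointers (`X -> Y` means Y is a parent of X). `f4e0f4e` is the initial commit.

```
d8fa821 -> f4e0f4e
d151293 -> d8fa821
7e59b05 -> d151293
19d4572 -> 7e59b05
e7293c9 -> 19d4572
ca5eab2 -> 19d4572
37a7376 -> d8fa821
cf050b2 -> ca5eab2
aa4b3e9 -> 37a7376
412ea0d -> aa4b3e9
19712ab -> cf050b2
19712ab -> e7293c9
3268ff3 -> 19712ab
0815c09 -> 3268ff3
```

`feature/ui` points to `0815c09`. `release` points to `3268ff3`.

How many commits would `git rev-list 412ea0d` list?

5

Walking parent pointers from 412ea0d: reachable set = {37a7376, 412ea0d, aa4b3e9, d8fa821, f4e0f4e}.
That is 5 commits.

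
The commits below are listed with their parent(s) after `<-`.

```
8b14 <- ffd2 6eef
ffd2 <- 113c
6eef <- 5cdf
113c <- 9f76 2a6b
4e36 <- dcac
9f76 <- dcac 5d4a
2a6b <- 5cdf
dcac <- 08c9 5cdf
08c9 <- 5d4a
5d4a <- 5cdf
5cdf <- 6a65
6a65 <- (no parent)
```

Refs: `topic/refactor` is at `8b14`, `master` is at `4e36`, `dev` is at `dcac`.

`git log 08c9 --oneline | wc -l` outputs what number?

Walking parent pointers from 08c9: reachable set = {08c9, 5cdf, 5d4a, 6a65}.
That is 4 commits.

4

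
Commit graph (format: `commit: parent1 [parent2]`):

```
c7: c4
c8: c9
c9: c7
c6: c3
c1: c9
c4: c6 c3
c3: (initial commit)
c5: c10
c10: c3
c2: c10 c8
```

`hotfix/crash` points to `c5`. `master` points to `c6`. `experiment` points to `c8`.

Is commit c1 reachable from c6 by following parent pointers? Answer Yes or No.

No

Ancestors of c6: {c3, c6}.
c1 is not in that set, so it is not an ancestor of c6.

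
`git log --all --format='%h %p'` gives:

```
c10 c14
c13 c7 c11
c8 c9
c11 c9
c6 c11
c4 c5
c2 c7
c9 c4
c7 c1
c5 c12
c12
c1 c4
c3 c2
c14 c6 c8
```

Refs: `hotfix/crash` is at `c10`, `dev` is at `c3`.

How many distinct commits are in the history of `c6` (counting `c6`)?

Walking parent pointers from c6: reachable set = {c11, c12, c4, c5, c6, c9}.
That is 6 commits.

6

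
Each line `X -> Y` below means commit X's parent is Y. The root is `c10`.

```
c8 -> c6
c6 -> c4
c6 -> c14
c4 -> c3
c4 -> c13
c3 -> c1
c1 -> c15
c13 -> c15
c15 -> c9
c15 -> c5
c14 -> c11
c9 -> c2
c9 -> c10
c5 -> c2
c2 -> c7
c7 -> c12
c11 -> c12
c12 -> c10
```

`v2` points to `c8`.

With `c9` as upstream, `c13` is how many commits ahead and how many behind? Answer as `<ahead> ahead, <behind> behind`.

Reachable from c13: {c10, c12, c13, c15, c2, c5, c7, c9}.
Reachable from c9: {c10, c12, c2, c7, c9}.
Only in c13's history (ahead): {c13, c15, c5} — 3.
Only in c9's history (behind): {} — 0.

3 ahead, 0 behind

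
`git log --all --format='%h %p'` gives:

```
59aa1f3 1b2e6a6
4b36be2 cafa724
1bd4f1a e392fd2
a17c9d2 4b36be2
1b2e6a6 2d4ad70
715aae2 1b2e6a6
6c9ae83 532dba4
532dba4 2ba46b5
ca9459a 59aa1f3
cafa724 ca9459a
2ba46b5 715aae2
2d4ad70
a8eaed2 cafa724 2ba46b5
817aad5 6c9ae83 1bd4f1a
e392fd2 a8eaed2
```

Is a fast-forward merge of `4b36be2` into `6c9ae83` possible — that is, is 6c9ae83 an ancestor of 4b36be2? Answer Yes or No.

No

A fast-forward from 6c9ae83 to 4b36be2 is possible iff 6c9ae83 is an ancestor of 4b36be2.
Ancestors of 4b36be2: {1b2e6a6, 2d4ad70, 4b36be2, 59aa1f3, ca9459a, cafa724}.
6c9ae83 is not among them, so fast-forward is not possible.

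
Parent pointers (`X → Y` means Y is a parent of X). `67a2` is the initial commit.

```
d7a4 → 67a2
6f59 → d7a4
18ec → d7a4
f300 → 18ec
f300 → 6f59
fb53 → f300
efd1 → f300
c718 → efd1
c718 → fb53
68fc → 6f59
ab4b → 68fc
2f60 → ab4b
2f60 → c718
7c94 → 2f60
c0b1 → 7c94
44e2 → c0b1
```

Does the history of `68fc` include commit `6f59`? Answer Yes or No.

Yes

Ancestors of 68fc (commits reachable by following parents): {67a2, 68fc, 6f59, d7a4}.
6f59 is in that set, so it is an ancestor of 68fc.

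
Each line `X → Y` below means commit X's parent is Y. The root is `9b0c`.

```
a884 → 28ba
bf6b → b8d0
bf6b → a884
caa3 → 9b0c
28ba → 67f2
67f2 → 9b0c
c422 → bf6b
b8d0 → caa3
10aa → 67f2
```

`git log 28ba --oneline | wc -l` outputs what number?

Walking parent pointers from 28ba: reachable set = {28ba, 67f2, 9b0c}.
That is 3 commits.

3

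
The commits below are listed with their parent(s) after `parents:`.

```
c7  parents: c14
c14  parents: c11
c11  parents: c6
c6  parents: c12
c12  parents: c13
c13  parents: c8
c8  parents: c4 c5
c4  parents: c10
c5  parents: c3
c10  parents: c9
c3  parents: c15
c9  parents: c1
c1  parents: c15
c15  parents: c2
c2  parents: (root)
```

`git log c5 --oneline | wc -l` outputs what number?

4

Walking parent pointers from c5: reachable set = {c15, c2, c3, c5}.
That is 4 commits.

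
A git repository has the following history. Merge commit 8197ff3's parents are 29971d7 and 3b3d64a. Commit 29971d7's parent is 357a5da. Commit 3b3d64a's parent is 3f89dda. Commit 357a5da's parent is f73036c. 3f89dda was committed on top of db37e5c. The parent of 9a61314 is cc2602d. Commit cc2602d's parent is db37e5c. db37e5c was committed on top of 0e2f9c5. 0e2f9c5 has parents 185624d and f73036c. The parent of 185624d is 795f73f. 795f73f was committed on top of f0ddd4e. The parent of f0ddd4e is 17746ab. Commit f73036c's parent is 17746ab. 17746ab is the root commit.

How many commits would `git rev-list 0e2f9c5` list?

Walking parent pointers from 0e2f9c5: reachable set = {0e2f9c5, 17746ab, 185624d, 795f73f, f0ddd4e, f73036c}.
That is 6 commits.

6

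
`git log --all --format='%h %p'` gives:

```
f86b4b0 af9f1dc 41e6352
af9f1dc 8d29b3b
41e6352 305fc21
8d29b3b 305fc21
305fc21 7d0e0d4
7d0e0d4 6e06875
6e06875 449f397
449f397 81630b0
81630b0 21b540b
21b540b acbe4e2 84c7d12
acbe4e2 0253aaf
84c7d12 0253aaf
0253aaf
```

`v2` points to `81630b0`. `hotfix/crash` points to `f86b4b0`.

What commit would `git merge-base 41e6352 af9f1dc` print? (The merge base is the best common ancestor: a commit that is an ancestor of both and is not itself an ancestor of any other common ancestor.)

305fc21

Ancestors of 41e6352: {0253aaf, 21b540b, 305fc21, 41e6352, 449f397, 6e06875, 7d0e0d4, 81630b0, 84c7d12, acbe4e2}.
Ancestors of af9f1dc: {0253aaf, 21b540b, 305fc21, 449f397, 6e06875, 7d0e0d4, 81630b0, 84c7d12, 8d29b3b, acbe4e2, af9f1dc}.
Common ancestors: {0253aaf, 21b540b, 305fc21, 449f397, 6e06875, 7d0e0d4, 81630b0, 84c7d12, acbe4e2}.
Among these, 305fc21 is not an ancestor of any other common ancestor — it is the merge base.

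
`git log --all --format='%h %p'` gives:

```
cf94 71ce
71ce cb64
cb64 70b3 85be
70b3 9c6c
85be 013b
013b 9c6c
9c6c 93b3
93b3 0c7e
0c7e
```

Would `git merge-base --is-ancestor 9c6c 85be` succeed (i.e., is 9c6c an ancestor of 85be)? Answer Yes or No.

Yes

Ancestors of 85be (commits reachable by following parents): {013b, 0c7e, 85be, 93b3, 9c6c}.
9c6c is in that set, so it is an ancestor of 85be.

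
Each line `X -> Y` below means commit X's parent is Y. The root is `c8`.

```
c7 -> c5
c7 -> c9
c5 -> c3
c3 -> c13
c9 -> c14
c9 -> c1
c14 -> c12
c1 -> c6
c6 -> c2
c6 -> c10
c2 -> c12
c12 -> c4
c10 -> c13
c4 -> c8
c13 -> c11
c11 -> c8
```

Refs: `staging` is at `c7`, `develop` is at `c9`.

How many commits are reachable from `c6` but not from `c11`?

Reachable from c6: {c10, c11, c12, c13, c2, c4, c6, c8}.
Reachable from c11: {c11, c8}.
In c6's history but not c11's: {c10, c12, c13, c2, c4, c6} — 6 commits.

6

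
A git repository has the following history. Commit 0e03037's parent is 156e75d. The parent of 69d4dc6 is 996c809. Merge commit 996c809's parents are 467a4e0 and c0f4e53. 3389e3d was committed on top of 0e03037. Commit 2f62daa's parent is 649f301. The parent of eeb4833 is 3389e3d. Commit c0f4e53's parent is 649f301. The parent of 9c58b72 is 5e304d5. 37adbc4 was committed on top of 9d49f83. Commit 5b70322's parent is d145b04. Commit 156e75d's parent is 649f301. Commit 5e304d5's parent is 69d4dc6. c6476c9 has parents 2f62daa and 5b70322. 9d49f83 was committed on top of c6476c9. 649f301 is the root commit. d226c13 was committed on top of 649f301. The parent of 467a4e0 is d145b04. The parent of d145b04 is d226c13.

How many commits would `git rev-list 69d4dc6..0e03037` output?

2

Reachable from 0e03037: {0e03037, 156e75d, 649f301}.
Reachable from 69d4dc6: {467a4e0, 649f301, 69d4dc6, 996c809, c0f4e53, d145b04, d226c13}.
In 0e03037's history but not 69d4dc6's: {0e03037, 156e75d} — 2 commits.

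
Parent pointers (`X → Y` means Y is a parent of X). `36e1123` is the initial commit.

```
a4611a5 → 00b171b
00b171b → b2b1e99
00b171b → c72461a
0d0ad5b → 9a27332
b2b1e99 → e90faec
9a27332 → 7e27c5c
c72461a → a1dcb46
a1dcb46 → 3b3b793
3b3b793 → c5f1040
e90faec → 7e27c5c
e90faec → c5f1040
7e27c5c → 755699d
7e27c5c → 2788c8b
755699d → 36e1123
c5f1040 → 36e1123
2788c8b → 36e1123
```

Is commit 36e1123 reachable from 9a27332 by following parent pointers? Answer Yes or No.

Ancestors of 9a27332 (commits reachable by following parents): {2788c8b, 36e1123, 755699d, 7e27c5c, 9a27332}.
36e1123 is in that set, so it is an ancestor of 9a27332.

Yes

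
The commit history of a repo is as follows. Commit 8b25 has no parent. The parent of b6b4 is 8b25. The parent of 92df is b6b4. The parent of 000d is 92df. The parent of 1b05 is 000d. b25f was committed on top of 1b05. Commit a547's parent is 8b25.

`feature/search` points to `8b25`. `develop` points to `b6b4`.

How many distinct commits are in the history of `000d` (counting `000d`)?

4

Walking parent pointers from 000d: reachable set = {000d, 8b25, 92df, b6b4}.
That is 4 commits.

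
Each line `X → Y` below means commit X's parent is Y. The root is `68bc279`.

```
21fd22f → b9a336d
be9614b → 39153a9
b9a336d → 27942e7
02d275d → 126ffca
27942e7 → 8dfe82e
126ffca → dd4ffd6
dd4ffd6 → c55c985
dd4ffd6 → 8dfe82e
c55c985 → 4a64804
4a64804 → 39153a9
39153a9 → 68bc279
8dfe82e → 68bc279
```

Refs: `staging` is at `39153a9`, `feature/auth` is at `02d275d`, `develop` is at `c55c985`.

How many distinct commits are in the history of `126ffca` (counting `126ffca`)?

Walking parent pointers from 126ffca: reachable set = {126ffca, 39153a9, 4a64804, 68bc279, 8dfe82e, c55c985, dd4ffd6}.
That is 7 commits.

7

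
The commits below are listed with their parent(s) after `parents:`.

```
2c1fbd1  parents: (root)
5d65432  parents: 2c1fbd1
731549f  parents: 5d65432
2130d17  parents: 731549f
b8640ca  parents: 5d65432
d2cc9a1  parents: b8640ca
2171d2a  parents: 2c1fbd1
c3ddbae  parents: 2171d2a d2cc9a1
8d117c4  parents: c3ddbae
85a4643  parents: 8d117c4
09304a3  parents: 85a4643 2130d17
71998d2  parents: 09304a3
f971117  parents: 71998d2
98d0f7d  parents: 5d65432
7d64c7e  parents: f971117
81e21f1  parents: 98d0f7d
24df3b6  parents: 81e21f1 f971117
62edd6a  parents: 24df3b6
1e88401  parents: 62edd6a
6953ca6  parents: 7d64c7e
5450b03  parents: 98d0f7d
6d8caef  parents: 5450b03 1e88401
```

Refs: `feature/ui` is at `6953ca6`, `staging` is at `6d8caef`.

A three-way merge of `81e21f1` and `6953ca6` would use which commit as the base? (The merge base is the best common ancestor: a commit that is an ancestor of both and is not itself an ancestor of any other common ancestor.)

5d65432

Ancestors of 81e21f1: {2c1fbd1, 5d65432, 81e21f1, 98d0f7d}.
Ancestors of 6953ca6: {09304a3, 2130d17, 2171d2a, 2c1fbd1, 5d65432, 6953ca6, 71998d2, 731549f, 7d64c7e, 85a4643, 8d117c4, b8640ca, c3ddbae, d2cc9a1, f971117}.
Common ancestors: {2c1fbd1, 5d65432}.
Among these, 5d65432 is not an ancestor of any other common ancestor — it is the merge base.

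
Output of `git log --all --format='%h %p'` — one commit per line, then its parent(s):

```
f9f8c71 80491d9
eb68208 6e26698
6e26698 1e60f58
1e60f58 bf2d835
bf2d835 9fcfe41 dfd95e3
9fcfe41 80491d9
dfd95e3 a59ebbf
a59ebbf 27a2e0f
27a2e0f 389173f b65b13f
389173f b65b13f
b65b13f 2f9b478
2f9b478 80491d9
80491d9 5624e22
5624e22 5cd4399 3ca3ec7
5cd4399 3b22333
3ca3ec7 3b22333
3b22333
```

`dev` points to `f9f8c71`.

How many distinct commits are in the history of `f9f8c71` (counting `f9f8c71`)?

Walking parent pointers from f9f8c71: reachable set = {3b22333, 3ca3ec7, 5624e22, 5cd4399, 80491d9, f9f8c71}.
That is 6 commits.

6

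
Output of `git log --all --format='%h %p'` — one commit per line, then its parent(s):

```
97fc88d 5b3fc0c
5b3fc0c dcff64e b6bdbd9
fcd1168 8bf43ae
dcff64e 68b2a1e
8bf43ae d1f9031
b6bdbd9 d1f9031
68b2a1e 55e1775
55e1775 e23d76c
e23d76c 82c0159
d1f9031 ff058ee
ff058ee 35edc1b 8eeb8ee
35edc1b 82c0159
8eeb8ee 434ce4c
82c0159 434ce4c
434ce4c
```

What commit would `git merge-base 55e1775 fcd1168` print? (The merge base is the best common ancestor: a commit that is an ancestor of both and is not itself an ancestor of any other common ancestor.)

Ancestors of 55e1775: {434ce4c, 55e1775, 82c0159, e23d76c}.
Ancestors of fcd1168: {35edc1b, 434ce4c, 82c0159, 8bf43ae, 8eeb8ee, d1f9031, fcd1168, ff058ee}.
Common ancestors: {434ce4c, 82c0159}.
Among these, 82c0159 is not an ancestor of any other common ancestor — it is the merge base.

82c0159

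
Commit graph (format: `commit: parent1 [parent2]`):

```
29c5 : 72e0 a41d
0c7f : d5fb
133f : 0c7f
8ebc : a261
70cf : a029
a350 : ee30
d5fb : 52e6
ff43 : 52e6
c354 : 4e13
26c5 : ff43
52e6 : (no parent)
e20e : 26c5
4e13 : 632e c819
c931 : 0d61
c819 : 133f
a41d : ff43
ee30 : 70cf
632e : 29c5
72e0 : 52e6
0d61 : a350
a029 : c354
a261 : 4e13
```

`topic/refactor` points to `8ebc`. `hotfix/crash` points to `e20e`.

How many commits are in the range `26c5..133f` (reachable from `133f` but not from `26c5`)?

3

Reachable from 133f: {0c7f, 133f, 52e6, d5fb}.
Reachable from 26c5: {26c5, 52e6, ff43}.
In 133f's history but not 26c5's: {0c7f, 133f, d5fb} — 3 commits.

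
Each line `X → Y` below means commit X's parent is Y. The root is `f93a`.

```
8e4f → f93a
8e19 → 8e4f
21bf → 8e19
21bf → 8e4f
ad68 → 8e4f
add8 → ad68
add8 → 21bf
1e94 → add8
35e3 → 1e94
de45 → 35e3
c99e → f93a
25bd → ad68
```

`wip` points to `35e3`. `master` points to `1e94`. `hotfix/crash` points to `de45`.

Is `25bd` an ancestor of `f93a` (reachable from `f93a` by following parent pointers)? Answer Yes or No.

No

Ancestors of f93a: {f93a}.
25bd is not in that set, so it is not an ancestor of f93a.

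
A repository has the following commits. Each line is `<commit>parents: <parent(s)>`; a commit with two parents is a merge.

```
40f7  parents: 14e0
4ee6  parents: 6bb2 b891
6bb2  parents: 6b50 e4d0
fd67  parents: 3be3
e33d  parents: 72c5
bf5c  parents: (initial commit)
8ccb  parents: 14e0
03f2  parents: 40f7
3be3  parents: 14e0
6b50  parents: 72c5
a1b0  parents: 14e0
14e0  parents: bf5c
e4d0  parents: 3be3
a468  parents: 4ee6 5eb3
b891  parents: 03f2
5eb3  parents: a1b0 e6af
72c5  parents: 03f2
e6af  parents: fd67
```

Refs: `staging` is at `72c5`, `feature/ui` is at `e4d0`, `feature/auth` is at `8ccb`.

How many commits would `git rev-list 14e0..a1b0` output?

1

Reachable from a1b0: {14e0, a1b0, bf5c}.
Reachable from 14e0: {14e0, bf5c}.
In a1b0's history but not 14e0's: {a1b0} — 1 commit.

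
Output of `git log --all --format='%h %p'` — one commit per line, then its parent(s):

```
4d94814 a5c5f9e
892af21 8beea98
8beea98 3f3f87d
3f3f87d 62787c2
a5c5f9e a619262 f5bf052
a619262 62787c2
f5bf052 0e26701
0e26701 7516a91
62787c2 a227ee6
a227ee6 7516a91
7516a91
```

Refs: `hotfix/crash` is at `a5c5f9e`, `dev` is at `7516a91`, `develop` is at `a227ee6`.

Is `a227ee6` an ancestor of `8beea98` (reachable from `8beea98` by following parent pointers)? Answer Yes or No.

Ancestors of 8beea98 (commits reachable by following parents): {3f3f87d, 62787c2, 7516a91, 8beea98, a227ee6}.
a227ee6 is in that set, so it is an ancestor of 8beea98.

Yes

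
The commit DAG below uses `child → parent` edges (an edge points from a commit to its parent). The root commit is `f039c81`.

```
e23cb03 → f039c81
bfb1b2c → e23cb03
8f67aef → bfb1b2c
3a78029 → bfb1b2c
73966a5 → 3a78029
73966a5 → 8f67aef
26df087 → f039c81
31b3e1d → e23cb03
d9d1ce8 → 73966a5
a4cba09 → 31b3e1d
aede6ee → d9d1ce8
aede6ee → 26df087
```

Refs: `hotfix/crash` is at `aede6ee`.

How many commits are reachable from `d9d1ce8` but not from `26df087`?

Reachable from d9d1ce8: {3a78029, 73966a5, 8f67aef, bfb1b2c, d9d1ce8, e23cb03, f039c81}.
Reachable from 26df087: {26df087, f039c81}.
In d9d1ce8's history but not 26df087's: {3a78029, 73966a5, 8f67aef, bfb1b2c, d9d1ce8, e23cb03} — 6 commits.

6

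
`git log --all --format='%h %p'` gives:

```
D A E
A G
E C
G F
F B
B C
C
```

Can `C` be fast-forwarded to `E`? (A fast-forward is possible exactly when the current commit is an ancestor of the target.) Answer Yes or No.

A fast-forward from C to E is possible iff C is an ancestor of E.
Ancestors of E: {C, E}.
C is among them, so fast-forward is possible.

Yes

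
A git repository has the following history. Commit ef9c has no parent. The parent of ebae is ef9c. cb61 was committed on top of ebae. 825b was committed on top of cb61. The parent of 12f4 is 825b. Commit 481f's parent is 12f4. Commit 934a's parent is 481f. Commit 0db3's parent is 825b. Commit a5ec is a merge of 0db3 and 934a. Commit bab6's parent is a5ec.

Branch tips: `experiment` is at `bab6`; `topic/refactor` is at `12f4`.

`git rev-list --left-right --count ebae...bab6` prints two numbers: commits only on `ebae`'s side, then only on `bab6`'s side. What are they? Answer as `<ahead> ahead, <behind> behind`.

Reachable from ebae: {ebae, ef9c}.
Reachable from bab6: {0db3, 12f4, 481f, 825b, 934a, a5ec, bab6, cb61, ebae, ef9c}.
Only in ebae's history (ahead): {} — 0.
Only in bab6's history (behind): {0db3, 12f4, 481f, 825b, 934a, a5ec, bab6, cb61} — 8.

0 ahead, 8 behind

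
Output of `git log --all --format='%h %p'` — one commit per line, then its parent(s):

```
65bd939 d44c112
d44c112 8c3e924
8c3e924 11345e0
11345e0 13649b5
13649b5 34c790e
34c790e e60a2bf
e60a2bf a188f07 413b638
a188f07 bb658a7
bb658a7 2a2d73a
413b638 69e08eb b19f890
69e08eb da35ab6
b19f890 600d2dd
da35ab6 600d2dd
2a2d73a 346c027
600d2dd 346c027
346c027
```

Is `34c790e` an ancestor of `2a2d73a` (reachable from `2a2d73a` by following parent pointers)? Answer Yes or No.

Ancestors of 2a2d73a: {2a2d73a, 346c027}.
34c790e is not in that set, so it is not an ancestor of 2a2d73a.

No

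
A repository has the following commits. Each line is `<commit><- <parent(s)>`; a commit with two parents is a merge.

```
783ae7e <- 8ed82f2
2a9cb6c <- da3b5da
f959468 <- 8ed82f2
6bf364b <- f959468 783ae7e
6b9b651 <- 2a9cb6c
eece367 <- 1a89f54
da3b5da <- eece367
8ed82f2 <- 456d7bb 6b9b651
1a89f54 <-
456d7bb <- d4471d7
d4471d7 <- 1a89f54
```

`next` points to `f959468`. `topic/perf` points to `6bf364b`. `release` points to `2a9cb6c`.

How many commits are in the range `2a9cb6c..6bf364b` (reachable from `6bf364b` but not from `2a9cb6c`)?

7

Reachable from 6bf364b: {1a89f54, 2a9cb6c, 456d7bb, 6b9b651, 6bf364b, 783ae7e, 8ed82f2, d4471d7, da3b5da, eece367, f959468}.
Reachable from 2a9cb6c: {1a89f54, 2a9cb6c, da3b5da, eece367}.
In 6bf364b's history but not 2a9cb6c's: {456d7bb, 6b9b651, 6bf364b, 783ae7e, 8ed82f2, d4471d7, f959468} — 7 commits.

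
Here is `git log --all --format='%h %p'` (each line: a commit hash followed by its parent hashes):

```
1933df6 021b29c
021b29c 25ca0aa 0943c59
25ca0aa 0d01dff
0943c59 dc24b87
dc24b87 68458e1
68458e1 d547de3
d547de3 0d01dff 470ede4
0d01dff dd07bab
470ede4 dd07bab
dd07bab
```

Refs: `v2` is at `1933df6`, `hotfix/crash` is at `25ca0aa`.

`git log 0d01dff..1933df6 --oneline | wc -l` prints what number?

8

Reachable from 1933df6: {021b29c, 0943c59, 0d01dff, 1933df6, 25ca0aa, 470ede4, 68458e1, d547de3, dc24b87, dd07bab}.
Reachable from 0d01dff: {0d01dff, dd07bab}.
In 1933df6's history but not 0d01dff's: {021b29c, 0943c59, 1933df6, 25ca0aa, 470ede4, 68458e1, d547de3, dc24b87} — 8 commits.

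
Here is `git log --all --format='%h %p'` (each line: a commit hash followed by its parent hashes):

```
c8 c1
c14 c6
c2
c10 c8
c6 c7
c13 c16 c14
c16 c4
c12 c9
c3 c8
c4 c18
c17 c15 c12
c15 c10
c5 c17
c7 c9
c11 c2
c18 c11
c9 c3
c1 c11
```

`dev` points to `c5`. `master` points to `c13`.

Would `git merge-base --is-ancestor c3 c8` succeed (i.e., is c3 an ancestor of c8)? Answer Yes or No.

No

Ancestors of c8: {c1, c11, c2, c8}.
c3 is not in that set, so it is not an ancestor of c8.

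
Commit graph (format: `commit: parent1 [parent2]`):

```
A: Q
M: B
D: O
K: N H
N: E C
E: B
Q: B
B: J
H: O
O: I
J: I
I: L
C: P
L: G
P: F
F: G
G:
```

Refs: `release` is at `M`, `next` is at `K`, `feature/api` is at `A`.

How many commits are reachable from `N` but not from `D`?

Reachable from N: {B, C, E, F, G, I, J, L, N, P}.
Reachable from D: {D, G, I, L, O}.
In N's history but not D's: {B, C, E, F, J, N, P} — 7 commits.

7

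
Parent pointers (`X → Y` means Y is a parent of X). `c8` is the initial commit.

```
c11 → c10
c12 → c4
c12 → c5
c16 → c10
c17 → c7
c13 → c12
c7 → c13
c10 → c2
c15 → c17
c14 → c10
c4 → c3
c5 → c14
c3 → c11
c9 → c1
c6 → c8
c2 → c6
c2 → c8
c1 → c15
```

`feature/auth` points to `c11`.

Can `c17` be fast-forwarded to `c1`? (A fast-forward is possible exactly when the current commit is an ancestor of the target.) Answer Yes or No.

Yes

A fast-forward from c17 to c1 is possible iff c17 is an ancestor of c1.
Ancestors of c1: {c1, c10, c11, c12, c13, c14, c15, c17, c2, c3, c4, c5, c6, c7, c8}.
c17 is among them, so fast-forward is possible.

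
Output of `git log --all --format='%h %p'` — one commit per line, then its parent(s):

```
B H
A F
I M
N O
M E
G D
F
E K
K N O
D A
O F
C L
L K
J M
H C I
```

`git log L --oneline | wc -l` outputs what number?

5

Walking parent pointers from L: reachable set = {F, K, L, N, O}.
That is 5 commits.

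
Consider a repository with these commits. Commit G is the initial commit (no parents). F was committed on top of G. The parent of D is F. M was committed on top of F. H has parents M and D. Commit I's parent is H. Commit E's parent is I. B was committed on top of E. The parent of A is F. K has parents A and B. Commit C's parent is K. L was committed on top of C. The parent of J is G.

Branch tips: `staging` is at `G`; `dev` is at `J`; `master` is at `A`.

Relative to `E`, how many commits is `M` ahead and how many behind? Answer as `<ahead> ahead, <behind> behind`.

Reachable from M: {F, G, M}.
Reachable from E: {D, E, F, G, H, I, M}.
Only in M's history (ahead): {} — 0.
Only in E's history (behind): {D, E, H, I} — 4.

0 ahead, 4 behind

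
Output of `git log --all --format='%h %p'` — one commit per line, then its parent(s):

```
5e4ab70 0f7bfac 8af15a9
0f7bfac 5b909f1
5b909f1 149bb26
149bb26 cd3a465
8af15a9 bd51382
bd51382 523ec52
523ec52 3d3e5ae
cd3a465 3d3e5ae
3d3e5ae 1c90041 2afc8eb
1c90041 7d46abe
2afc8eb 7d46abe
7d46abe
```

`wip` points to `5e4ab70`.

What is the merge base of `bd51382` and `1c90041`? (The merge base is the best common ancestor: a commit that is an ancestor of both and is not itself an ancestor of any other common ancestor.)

1c90041

Ancestors of bd51382: {1c90041, 2afc8eb, 3d3e5ae, 523ec52, 7d46abe, bd51382}.
Ancestors of 1c90041: {1c90041, 7d46abe}.
Common ancestors: {1c90041, 7d46abe}.
Among these, 1c90041 is not an ancestor of any other common ancestor — it is the merge base.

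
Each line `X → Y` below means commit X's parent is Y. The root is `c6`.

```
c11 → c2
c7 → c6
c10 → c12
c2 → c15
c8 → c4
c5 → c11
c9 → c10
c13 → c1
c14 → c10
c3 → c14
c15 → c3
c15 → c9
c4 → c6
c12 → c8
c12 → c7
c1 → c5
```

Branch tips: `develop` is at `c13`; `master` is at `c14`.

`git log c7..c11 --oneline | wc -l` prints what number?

10

Reachable from c11: {c10, c11, c12, c14, c15, c2, c3, c4, c6, c7, c8, c9}.
Reachable from c7: {c6, c7}.
In c11's history but not c7's: {c10, c11, c12, c14, c15, c2, c3, c4, c8, c9} — 10 commits.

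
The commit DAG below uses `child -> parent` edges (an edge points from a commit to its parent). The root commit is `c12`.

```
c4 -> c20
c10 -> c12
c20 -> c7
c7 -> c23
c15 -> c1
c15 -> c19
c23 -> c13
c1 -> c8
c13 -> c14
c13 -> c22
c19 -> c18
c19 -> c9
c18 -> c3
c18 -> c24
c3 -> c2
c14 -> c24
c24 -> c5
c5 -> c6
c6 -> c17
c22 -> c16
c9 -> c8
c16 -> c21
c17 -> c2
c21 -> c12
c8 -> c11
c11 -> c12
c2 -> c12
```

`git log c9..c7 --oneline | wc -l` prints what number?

Reachable from c7: {c12, c13, c14, c16, c17, c2, c21, c22, c23, c24, c5, c6, c7}.
Reachable from c9: {c11, c12, c8, c9}.
In c7's history but not c9's: {c13, c14, c16, c17, c2, c21, c22, c23, c24, c5, c6, c7} — 12 commits.

12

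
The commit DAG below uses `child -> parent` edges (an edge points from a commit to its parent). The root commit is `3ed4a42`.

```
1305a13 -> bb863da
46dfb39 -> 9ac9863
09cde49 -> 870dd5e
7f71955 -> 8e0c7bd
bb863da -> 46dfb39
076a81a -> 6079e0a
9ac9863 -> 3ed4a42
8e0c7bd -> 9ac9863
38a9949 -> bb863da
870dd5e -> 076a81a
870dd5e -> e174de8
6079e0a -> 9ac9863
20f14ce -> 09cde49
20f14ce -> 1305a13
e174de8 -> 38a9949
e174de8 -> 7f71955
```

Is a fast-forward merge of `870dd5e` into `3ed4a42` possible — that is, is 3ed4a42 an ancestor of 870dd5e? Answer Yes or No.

A fast-forward from 3ed4a42 to 870dd5e is possible iff 3ed4a42 is an ancestor of 870dd5e.
Ancestors of 870dd5e: {076a81a, 38a9949, 3ed4a42, 46dfb39, 6079e0a, 7f71955, 870dd5e, 8e0c7bd, 9ac9863, bb863da, e174de8}.
3ed4a42 is among them, so fast-forward is possible.

Yes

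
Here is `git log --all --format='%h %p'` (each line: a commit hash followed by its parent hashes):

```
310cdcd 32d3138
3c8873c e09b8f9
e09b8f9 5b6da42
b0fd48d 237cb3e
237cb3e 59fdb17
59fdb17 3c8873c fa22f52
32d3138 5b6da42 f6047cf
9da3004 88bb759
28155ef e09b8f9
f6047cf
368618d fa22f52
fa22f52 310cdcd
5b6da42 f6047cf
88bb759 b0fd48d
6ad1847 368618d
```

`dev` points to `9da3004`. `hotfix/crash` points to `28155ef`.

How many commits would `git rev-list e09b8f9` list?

3

Walking parent pointers from e09b8f9: reachable set = {5b6da42, e09b8f9, f6047cf}.
That is 3 commits.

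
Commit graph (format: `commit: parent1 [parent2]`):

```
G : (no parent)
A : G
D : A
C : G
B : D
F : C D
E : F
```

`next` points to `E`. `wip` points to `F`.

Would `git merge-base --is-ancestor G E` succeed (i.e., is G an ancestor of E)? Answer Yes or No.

Yes

Ancestors of E (commits reachable by following parents): {A, C, D, E, F, G}.
G is in that set, so it is an ancestor of E.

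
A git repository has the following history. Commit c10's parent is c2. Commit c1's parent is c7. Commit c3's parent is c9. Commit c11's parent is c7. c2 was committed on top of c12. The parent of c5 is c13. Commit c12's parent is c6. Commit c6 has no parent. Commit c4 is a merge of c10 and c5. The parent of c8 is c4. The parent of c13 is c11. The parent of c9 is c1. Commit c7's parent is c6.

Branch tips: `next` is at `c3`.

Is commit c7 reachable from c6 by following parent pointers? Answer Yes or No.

No

Ancestors of c6: {c6}.
c7 is not in that set, so it is not an ancestor of c6.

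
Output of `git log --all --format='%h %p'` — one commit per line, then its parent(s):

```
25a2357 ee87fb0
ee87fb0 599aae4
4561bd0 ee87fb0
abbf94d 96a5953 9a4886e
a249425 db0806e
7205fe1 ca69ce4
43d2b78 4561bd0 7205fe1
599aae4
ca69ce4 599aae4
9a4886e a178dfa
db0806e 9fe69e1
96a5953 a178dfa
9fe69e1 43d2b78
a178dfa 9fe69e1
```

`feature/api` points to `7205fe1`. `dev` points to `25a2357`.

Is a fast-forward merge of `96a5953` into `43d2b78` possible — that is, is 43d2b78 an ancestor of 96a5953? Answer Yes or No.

Yes

A fast-forward from 43d2b78 to 96a5953 is possible iff 43d2b78 is an ancestor of 96a5953.
Ancestors of 96a5953: {43d2b78, 4561bd0, 599aae4, 7205fe1, 96a5953, 9fe69e1, a178dfa, ca69ce4, ee87fb0}.
43d2b78 is among them, so fast-forward is possible.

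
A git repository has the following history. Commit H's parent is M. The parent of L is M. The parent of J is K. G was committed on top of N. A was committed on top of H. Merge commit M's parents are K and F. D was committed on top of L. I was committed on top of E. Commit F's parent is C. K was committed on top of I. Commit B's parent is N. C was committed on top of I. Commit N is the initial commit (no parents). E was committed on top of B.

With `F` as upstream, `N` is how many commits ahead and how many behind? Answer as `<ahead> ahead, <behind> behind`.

0 ahead, 5 behind

Reachable from N: {N}.
Reachable from F: {B, C, E, F, I, N}.
Only in N's history (ahead): {} — 0.
Only in F's history (behind): {B, C, E, F, I} — 5.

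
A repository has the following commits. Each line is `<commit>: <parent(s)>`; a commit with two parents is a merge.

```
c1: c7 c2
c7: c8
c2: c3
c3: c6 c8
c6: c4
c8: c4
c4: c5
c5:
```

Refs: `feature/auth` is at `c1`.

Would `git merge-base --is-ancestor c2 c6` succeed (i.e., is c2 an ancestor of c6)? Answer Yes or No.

No

Ancestors of c6: {c4, c5, c6}.
c2 is not in that set, so it is not an ancestor of c6.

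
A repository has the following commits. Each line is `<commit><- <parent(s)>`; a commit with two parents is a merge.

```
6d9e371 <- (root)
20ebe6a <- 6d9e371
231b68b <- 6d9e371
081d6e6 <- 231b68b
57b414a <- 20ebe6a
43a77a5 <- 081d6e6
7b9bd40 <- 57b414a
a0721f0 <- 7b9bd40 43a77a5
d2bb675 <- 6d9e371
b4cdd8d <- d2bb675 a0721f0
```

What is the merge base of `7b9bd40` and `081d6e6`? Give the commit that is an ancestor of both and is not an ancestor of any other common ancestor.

6d9e371

Ancestors of 7b9bd40: {20ebe6a, 57b414a, 6d9e371, 7b9bd40}.
Ancestors of 081d6e6: {081d6e6, 231b68b, 6d9e371}.
Common ancestors: {6d9e371}.
The only common ancestor is 6d9e371, so it is the merge base.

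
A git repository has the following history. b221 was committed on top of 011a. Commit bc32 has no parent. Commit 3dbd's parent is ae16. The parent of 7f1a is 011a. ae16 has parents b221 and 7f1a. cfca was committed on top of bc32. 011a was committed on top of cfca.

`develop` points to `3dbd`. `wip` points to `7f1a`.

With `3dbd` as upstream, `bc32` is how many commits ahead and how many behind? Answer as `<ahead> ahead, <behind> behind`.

0 ahead, 6 behind

Reachable from bc32: {bc32}.
Reachable from 3dbd: {011a, 3dbd, 7f1a, ae16, b221, bc32, cfca}.
Only in bc32's history (ahead): {} — 0.
Only in 3dbd's history (behind): {011a, 3dbd, 7f1a, ae16, b221, cfca} — 6.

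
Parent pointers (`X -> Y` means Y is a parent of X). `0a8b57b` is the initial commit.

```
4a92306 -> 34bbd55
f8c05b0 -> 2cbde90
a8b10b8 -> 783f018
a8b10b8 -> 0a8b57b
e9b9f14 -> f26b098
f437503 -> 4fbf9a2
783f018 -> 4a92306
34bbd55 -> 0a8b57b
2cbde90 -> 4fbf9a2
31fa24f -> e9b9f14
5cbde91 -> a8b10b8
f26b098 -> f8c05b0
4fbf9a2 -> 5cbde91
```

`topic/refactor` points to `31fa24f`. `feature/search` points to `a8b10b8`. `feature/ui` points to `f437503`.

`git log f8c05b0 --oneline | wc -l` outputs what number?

Walking parent pointers from f8c05b0: reachable set = {0a8b57b, 2cbde90, 34bbd55, 4a92306, 4fbf9a2, 5cbde91, 783f018, a8b10b8, f8c05b0}.
That is 9 commits.

9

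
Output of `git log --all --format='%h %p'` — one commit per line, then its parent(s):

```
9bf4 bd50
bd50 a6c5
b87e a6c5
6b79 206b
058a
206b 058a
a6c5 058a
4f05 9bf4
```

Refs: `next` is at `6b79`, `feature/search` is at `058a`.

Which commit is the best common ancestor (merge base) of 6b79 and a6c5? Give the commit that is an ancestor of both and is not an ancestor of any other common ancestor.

058a

Ancestors of 6b79: {058a, 206b, 6b79}.
Ancestors of a6c5: {058a, a6c5}.
Common ancestors: {058a}.
The only common ancestor is 058a, so it is the merge base.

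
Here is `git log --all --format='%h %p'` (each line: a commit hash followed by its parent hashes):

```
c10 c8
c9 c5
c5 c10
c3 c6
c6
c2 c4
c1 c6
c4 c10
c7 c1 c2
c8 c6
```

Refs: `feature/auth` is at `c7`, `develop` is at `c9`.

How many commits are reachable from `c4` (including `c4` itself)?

4

Walking parent pointers from c4: reachable set = {c10, c4, c6, c8}.
That is 4 commits.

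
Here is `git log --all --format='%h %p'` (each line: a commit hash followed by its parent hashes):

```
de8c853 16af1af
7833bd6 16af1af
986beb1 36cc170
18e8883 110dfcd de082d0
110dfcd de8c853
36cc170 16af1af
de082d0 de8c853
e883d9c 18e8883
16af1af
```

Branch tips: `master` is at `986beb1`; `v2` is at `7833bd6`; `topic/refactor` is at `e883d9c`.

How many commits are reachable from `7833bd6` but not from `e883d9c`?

Reachable from 7833bd6: {16af1af, 7833bd6}.
Reachable from e883d9c: {110dfcd, 16af1af, 18e8883, de082d0, de8c853, e883d9c}.
In 7833bd6's history but not e883d9c's: {7833bd6} — 1 commit.

1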